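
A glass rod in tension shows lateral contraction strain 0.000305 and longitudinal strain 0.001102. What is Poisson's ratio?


Poisson's ratio: nu = lateral strain / axial strain
  nu = 0.000305 / 0.001102 = 0.2768

0.2768


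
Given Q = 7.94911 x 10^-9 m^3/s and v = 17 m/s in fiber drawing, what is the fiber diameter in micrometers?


Cross-sectional area from continuity:
  A = Q / v = 7.94911 x 10^-9 / 17 = 4.675947 x 10^-10 m^2
Diameter from circular cross-section:
  d = sqrt(4A / pi) * 10^6 (m -> um)
  d = sqrt(4 * 4.675947 x 10^-10 / pi) * 10^6 = 24.4 um

24.4 um


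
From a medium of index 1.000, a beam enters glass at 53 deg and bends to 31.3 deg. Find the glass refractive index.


Apply Snell's law: n1 * sin(theta1) = n2 * sin(theta2)
  n2 = n1 * sin(theta1) / sin(theta2)
  sin(53) = 0.798636
  sin(31.3) = 0.519519
  n2 = 1.000 * 0.798636 / 0.519519 = 1.5373

1.5373


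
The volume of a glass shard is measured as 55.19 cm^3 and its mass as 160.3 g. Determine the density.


Use the definition of density:
  rho = mass / volume
  rho = 160.3 / 55.19 = 2.905 g/cm^3

2.905 g/cm^3


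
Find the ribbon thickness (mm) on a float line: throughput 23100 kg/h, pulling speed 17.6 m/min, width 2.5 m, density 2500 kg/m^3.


Ribbon cross-section from mass balance:
  Volume rate = throughput / density = 23100 / 2500 = 9.24 m^3/h
  thickness = volume rate / (speed * 60 * width), i.e.
  thickness = throughput / (60 * speed * width * density) * 1000
  thickness = 23100 / (60 * 17.6 * 2.5 * 2500) * 1000 = 3.5 mm

3.5 mm


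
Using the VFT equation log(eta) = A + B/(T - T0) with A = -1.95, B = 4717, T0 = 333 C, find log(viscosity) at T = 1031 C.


VFT equation: log(eta) = A + B / (T - T0)
  T - T0 = 1031 - 333 = 698
  B / (T - T0) = 4717 / 698 = 6.758
  log(eta) = -1.95 + 6.758 = 4.808

4.808


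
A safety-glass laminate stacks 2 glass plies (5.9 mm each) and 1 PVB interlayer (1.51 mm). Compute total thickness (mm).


Total thickness = glass contribution + PVB contribution
  Glass: 2 * 5.9 = 11.8 mm
  PVB: 1 * 1.51 = 1.51 mm
  Total = 11.8 + 1.51 = 13.31 mm

13.31 mm


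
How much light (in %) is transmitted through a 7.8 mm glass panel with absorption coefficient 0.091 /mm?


Beer-Lambert law: T = exp(-alpha * thickness)
  exponent = -0.091 * 7.8 = -0.7098
  T = exp(-0.7098) = 0.4917
  Percentage = 0.4917 * 100 = 49.17%

49.17%


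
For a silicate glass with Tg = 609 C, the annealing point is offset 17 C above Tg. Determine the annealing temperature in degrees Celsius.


The annealing temperature is Tg plus the offset:
  T_anneal = 609 + 17 = 626 C

626 C


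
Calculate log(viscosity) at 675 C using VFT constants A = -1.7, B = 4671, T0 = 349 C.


VFT equation: log(eta) = A + B / (T - T0)
  T - T0 = 675 - 349 = 326
  B / (T - T0) = 4671 / 326 = 14.328
  log(eta) = -1.7 + 14.328 = 12.628

12.628


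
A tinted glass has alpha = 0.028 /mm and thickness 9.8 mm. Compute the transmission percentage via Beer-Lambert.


Beer-Lambert law: T = exp(-alpha * thickness)
  exponent = -0.028 * 9.8 = -0.2744
  T = exp(-0.2744) = 0.76
  Percentage = 0.76 * 100 = 76.0%

76.0%


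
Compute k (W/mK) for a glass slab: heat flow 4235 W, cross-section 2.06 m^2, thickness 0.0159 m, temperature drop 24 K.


Fourier's law rearranged: k = Q * t / (A * dT)
  Numerator = 4235 * 0.0159 = 67.3365
  Denominator = 2.06 * 24 = 49.44
  k = 67.3365 / 49.44 = 1.362 W/mK

1.362 W/mK


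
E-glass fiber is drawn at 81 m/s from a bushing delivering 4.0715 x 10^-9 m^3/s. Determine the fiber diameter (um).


Cross-sectional area from continuity:
  A = Q / v = 4.0715 x 10^-9 / 81 = 5.026543 x 10^-11 m^2
Diameter from circular cross-section:
  d = sqrt(4A / pi) * 10^6 (m -> um)
  d = sqrt(4 * 5.026543 x 10^-11 / pi) * 10^6 = 8.0 um

8.0 um


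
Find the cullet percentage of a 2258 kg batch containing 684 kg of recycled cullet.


Cullet ratio = (cullet mass / total batch mass) * 100
  Ratio = 684 / 2258 * 100 = 30.29%

30.29%


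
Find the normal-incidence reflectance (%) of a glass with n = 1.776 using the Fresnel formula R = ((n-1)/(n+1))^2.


Fresnel reflectance at normal incidence:
  R = ((n - 1)/(n + 1))^2
  (n - 1)/(n + 1) = (1.776 - 1)/(1.776 + 1) = 0.279539
  R = 0.279539^2 = 0.0781421
  R(%) = 0.0781421 * 100 = 7.814%

7.814%


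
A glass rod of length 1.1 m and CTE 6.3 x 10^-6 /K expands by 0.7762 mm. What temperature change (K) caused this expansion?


Rearrange dL = alpha * L0 * dT for dT:
  dT = dL / (alpha * L0)
  dL (m) = 0.7762 / 1000 = 0.0007762
  dT = 0.0007762 / ((6.3 x 10^-6) * 1.1) = 112.0 K

112.0 K


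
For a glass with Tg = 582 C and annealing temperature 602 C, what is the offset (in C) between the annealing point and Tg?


Offset = T_anneal - Tg:
  offset = 602 - 582 = 20 C

20 C


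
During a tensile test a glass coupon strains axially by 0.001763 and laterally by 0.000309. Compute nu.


Poisson's ratio: nu = lateral strain / axial strain
  nu = 0.000309 / 0.001763 = 0.1753

0.1753


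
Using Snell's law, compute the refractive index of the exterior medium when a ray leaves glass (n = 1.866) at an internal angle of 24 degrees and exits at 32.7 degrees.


Apply Snell's law: n1 * sin(theta1) = n2 * sin(theta2)
  n2 = n1 * sin(theta1) / sin(theta2)
  sin(24) = 0.406737
  sin(32.7) = 0.54024
  n2 = 1.866 * 0.406737 / 0.54024 = 1.4049

1.4049


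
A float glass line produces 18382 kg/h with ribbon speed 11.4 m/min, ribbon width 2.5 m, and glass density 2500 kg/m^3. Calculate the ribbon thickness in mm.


Ribbon cross-section from mass balance:
  Volume rate = throughput / density = 18382 / 2500 = 7.3528 m^3/h
  thickness = volume rate / (speed * 60 * width), i.e.
  thickness = throughput / (60 * speed * width * density) * 1000
  thickness = 18382 / (60 * 11.4 * 2.5 * 2500) * 1000 = 4.3 mm

4.3 mm


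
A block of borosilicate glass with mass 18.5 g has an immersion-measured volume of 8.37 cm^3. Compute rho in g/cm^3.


Use the definition of density:
  rho = mass / volume
  rho = 18.5 / 8.37 = 2.21 g/cm^3

2.21 g/cm^3


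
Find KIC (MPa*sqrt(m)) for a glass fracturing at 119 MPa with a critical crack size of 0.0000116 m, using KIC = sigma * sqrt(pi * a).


Fracture toughness: KIC = sigma * sqrt(pi * a)
  pi * a = pi * 0.0000116 = 0.000036442
  sqrt(pi * a) = 0.006037
  KIC = 119 * 0.006037 = 0.718 MPa*sqrt(m)

0.718 MPa*sqrt(m)


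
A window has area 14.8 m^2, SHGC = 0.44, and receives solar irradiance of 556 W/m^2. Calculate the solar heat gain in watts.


Solar heat gain: Q = Area * SHGC * Irradiance
  Q = 14.8 * 0.44 * 556 = 3620.7 W

3620.7 W


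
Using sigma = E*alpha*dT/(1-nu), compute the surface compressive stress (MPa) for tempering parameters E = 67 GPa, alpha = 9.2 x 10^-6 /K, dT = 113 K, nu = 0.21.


Tempering stress: sigma = E * alpha * dT / (1 - nu)
  E (MPa) = 67 * 1000 = 67000
  Numerator = 67000 * (9.2 x 10^-6) * 113 = 69.6532
  Denominator = 1 - 0.21 = 0.79
  sigma = 69.6532 / 0.79 = 88.2 MPa

88.2 MPa


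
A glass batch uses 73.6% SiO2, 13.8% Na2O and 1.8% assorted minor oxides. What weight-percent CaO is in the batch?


Pieces sum to 100%:
  CaO = 100 - (SiO2 + Na2O + others)
  CaO = 100 - (73.6 + 13.8 + 1.8) = 10.8%

10.8%


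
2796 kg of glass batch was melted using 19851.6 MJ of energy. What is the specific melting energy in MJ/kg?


Rearrange E = m * s for s:
  s = E / m
  s = 19851.6 / 2796 = 7.1 MJ/kg

7.1 MJ/kg


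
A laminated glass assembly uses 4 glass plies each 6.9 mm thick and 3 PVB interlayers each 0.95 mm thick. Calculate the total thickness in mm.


Total thickness = glass contribution + PVB contribution
  Glass: 4 * 6.9 = 27.6 mm
  PVB: 3 * 0.95 = 2.85 mm
  Total = 27.6 + 2.85 = 30.45 mm

30.45 mm


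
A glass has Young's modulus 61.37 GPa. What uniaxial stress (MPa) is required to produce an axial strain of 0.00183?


Rearrange E = sigma / epsilon:
  sigma = E * epsilon
  E (MPa) = 61.37 * 1000 = 61370
  sigma = 61370 * 0.00183 = 112.31 MPa

112.31 MPa


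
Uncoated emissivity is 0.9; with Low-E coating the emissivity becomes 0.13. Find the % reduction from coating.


Percentage reduction = (1 - coated/uncoated) * 100
  Ratio = 0.13 / 0.9 = 0.1444
  Reduction = (1 - 0.1444) * 100 = 85.6%

85.6%


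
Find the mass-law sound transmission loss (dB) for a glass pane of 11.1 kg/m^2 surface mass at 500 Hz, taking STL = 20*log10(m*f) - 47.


Mass law: STL = 20 * log10(m * f) - 47
  m * f = 11.1 * 500 = 5550
  log10(5550) = 3.74429
  STL = 20 * 3.74429 - 47 = 74.8858 - 47 = 27.9 dB

27.9 dB


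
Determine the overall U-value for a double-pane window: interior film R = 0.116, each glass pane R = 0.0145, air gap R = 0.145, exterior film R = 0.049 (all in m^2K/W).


Total thermal resistance (series):
  R_total = R_in + R_glass + R_air + R_glass + R_out
  R_total = 0.116 + 0.0145 + 0.145 + 0.0145 + 0.049 = 0.339 m^2K/W
U-value = 1 / R_total = 1 / 0.339 = 2.95 W/m^2K

2.95 W/m^2K


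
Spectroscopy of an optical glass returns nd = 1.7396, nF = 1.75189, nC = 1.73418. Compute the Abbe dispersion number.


Abbe number formula: Vd = (nd - 1) / (nF - nC)
  nd - 1 = 1.7396 - 1 = 0.7396
  nF - nC = 1.75189 - 1.73418 = 0.01771
  Vd = 0.7396 / 0.01771 = 41.76

41.76


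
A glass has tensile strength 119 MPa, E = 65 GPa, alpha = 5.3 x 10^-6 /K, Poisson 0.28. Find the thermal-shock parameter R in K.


Thermal shock resistance: R = sigma * (1 - nu) / (E * alpha)
  Numerator = 119 * (1 - 0.28) = 85.68
  Denominator = 65 * 1000 * (5.3 x 10^-6) = 0.3445
  R = 85.68 / 0.3445 = 248.7 K

248.7 K


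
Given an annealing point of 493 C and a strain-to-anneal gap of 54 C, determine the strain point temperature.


Strain point = annealing point - difference:
  T_strain = 493 - 54 = 439 C

439 C


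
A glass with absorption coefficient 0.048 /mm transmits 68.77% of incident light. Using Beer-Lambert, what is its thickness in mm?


Rearrange T = exp(-alpha * thickness):
  thickness = -ln(T) / alpha
  T = 68.77/100 = 0.6877
  ln(T) = -0.3744
  -ln(T) = 0.3744
  thickness = 0.3744 / 0.048 = 7.8 mm

7.8 mm


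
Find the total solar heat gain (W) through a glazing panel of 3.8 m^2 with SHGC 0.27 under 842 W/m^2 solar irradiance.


Solar heat gain: Q = Area * SHGC * Irradiance
  Q = 3.8 * 0.27 * 842 = 863.9 W

863.9 W


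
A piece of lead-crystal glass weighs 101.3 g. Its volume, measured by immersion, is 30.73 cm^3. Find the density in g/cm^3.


Use the definition of density:
  rho = mass / volume
  rho = 101.3 / 30.73 = 3.296 g/cm^3

3.296 g/cm^3


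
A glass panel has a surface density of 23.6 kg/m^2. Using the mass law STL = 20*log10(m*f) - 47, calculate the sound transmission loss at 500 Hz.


Mass law: STL = 20 * log10(m * f) - 47
  m * f = 23.6 * 500 = 11800
  log10(11800) = 4.07188
  STL = 20 * 4.07188 - 47 = 81.4376 - 47 = 34.4 dB

34.4 dB


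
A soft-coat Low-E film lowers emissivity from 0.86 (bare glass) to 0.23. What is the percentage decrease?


Percentage reduction = (1 - coated/uncoated) * 100
  Ratio = 0.23 / 0.86 = 0.2674
  Reduction = (1 - 0.2674) * 100 = 73.3%

73.3%


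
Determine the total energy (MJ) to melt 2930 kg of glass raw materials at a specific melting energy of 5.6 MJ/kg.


Total energy = mass * specific energy
  E = 2930 * 5.6 = 16408 MJ

16408 MJ


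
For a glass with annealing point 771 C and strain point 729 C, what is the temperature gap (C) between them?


Gap = T_anneal - T_strain:
  gap = 771 - 729 = 42 C

42 C


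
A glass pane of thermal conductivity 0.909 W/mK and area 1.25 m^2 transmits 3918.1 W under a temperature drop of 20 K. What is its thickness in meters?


Fourier's law: t = k * A * dT / Q
  t = 0.909 * 1.25 * 20 / 3918.1
  t = 22.725 / 3918.1 = 0.0058 m

0.0058 m


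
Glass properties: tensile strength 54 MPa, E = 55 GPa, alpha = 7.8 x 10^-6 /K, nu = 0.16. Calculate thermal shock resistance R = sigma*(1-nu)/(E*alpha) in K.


Thermal shock resistance: R = sigma * (1 - nu) / (E * alpha)
  Numerator = 54 * (1 - 0.16) = 45.36
  Denominator = 55 * 1000 * (7.8 x 10^-6) = 0.429
  R = 45.36 / 0.429 = 105.7 K

105.7 K


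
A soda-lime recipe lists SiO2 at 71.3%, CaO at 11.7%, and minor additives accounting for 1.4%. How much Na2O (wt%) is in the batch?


Pieces sum to 100%:
  Na2O = 100 - (SiO2 + CaO + others)
  Na2O = 100 - (71.3 + 11.7 + 1.4) = 15.6%

15.6%


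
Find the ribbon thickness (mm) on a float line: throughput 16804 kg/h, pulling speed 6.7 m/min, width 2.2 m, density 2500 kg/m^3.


Ribbon cross-section from mass balance:
  Volume rate = throughput / density = 16804 / 2500 = 6.7216 m^3/h
  thickness = volume rate / (speed * 60 * width), i.e.
  thickness = throughput / (60 * speed * width * density) * 1000
  thickness = 16804 / (60 * 6.7 * 2.2 * 2500) * 1000 = 7.6 mm

7.6 mm


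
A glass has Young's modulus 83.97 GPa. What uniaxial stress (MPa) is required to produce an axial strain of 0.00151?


Rearrange E = sigma / epsilon:
  sigma = E * epsilon
  E (MPa) = 83.97 * 1000 = 83970
  sigma = 83970 * 0.00151 = 126.79 MPa

126.79 MPa


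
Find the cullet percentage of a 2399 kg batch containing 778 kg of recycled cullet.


Cullet ratio = (cullet mass / total batch mass) * 100
  Ratio = 778 / 2399 * 100 = 32.43%

32.43%


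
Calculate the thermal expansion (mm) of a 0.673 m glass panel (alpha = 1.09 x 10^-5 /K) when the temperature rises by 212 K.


Thermal expansion formula: dL = alpha * L0 * dT
  dL = (1.09 x 10^-5) * 0.673 * 212 = 0.00155517 m
Convert to mm: 0.00155517 * 1000 = 1.5552 mm

1.5552 mm


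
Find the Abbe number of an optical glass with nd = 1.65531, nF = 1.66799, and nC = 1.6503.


Abbe number formula: Vd = (nd - 1) / (nF - nC)
  nd - 1 = 1.65531 - 1 = 0.65531
  nF - nC = 1.66799 - 1.6503 = 0.01769
  Vd = 0.65531 / 0.01769 = 37.04

37.04


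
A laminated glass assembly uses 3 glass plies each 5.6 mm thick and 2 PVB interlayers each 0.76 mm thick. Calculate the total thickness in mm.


Total thickness = glass contribution + PVB contribution
  Glass: 3 * 5.6 = 16.8 mm
  PVB: 2 * 0.76 = 1.52 mm
  Total = 16.8 + 1.52 = 18.32 mm

18.32 mm


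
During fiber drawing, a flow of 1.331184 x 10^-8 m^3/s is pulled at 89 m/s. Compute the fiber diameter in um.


Cross-sectional area from continuity:
  A = Q / v = 1.331184 x 10^-8 / 89 = 1.495712 x 10^-10 m^2
Diameter from circular cross-section:
  d = sqrt(4A / pi) * 10^6 (m -> um)
  d = sqrt(4 * 1.495712 x 10^-10 / pi) * 10^6 = 13.8 um

13.8 um


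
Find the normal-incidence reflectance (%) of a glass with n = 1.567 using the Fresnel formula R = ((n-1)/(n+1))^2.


Fresnel reflectance at normal incidence:
  R = ((n - 1)/(n + 1))^2
  (n - 1)/(n + 1) = (1.567 - 1)/(1.567 + 1) = 0.22088
  R = 0.22088^2 = 0.048788
  R(%) = 0.048788 * 100 = 4.879%

4.879%


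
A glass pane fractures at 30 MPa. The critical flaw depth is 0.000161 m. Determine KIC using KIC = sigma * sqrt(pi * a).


Fracture toughness: KIC = sigma * sqrt(pi * a)
  pi * a = pi * 0.000161 = 0.000505796
  sqrt(pi * a) = 0.02249
  KIC = 30 * 0.02249 = 0.675 MPa*sqrt(m)

0.675 MPa*sqrt(m)


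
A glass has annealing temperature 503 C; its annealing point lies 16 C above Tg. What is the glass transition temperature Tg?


Rearrange T_anneal = Tg + offset for Tg:
  Tg = T_anneal - offset = 503 - 16 = 487 C

487 C


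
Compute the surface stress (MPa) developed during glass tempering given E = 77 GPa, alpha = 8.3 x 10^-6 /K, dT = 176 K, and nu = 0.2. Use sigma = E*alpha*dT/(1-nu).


Tempering stress: sigma = E * alpha * dT / (1 - nu)
  E (MPa) = 77 * 1000 = 77000
  Numerator = 77000 * (8.3 x 10^-6) * 176 = 112.4816
  Denominator = 1 - 0.2 = 0.8
  sigma = 112.4816 / 0.8 = 140.6 MPa

140.6 MPa


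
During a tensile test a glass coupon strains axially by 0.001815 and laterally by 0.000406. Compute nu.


Poisson's ratio: nu = lateral strain / axial strain
  nu = 0.000406 / 0.001815 = 0.2237

0.2237


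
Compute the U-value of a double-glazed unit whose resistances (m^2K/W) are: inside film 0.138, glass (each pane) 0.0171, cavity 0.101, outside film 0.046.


Total thermal resistance (series):
  R_total = R_in + R_glass + R_air + R_glass + R_out
  R_total = 0.138 + 0.0171 + 0.101 + 0.0171 + 0.046 = 0.3192 m^2K/W
U-value = 1 / R_total = 1 / 0.3192 = 3.133 W/m^2K

3.133 W/m^2K


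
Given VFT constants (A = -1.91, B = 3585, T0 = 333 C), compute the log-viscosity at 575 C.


VFT equation: log(eta) = A + B / (T - T0)
  T - T0 = 575 - 333 = 242
  B / (T - T0) = 3585 / 242 = 14.814
  log(eta) = -1.91 + 14.814 = 12.904

12.904


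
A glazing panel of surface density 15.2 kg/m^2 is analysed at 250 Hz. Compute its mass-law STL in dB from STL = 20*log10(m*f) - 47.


Mass law: STL = 20 * log10(m * f) - 47
  m * f = 15.2 * 250 = 3800
  log10(3800) = 3.57978
  STL = 20 * 3.57978 - 47 = 71.5956 - 47 = 24.6 dB

24.6 dB


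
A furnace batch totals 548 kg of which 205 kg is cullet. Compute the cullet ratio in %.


Cullet ratio = (cullet mass / total batch mass) * 100
  Ratio = 205 / 548 * 100 = 37.41%

37.41%


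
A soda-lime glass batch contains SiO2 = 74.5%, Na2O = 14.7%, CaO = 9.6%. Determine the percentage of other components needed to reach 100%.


Sum the three major oxides:
  SiO2 + Na2O + CaO = 74.5 + 14.7 + 9.6 = 98.8%
Subtract from 100%:
  Others = 100 - 98.8 = 1.2%

1.2%


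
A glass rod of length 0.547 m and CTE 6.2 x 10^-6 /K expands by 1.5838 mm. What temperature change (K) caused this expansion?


Rearrange dL = alpha * L0 * dT for dT:
  dT = dL / (alpha * L0)
  dL (m) = 1.5838 / 1000 = 0.0015838
  dT = 0.0015838 / ((6.2 x 10^-6) * 0.547) = 467.0 K

467.0 K


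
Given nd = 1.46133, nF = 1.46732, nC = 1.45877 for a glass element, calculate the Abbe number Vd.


Abbe number formula: Vd = (nd - 1) / (nF - nC)
  nd - 1 = 1.46133 - 1 = 0.46133
  nF - nC = 1.46732 - 1.45877 = 0.00855
  Vd = 0.46133 / 0.00855 = 53.96

53.96


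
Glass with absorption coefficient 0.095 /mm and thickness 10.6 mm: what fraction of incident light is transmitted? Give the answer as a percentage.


Beer-Lambert law: T = exp(-alpha * thickness)
  exponent = -0.095 * 10.6 = -1.007
  T = exp(-1.007) = 0.3653
  Percentage = 0.3653 * 100 = 36.53%

36.53%


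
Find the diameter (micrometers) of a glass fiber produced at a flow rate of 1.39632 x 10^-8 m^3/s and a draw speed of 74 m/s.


Cross-sectional area from continuity:
  A = Q / v = 1.39632 x 10^-8 / 74 = 1.886919 x 10^-10 m^2
Diameter from circular cross-section:
  d = sqrt(4A / pi) * 10^6 (m -> um)
  d = sqrt(4 * 1.886919 x 10^-10 / pi) * 10^6 = 15.5 um

15.5 um


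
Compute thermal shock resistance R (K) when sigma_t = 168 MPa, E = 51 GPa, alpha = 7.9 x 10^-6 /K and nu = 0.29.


Thermal shock resistance: R = sigma * (1 - nu) / (E * alpha)
  Numerator = 168 * (1 - 0.29) = 119.28
  Denominator = 51 * 1000 * (7.9 x 10^-6) = 0.4029
  R = 119.28 / 0.4029 = 296.1 K

296.1 K


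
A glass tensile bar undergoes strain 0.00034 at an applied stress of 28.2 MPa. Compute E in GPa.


Young's modulus: E = stress / strain
  E = 28.2 MPa / 0.00034 = 82941.18 MPa
Convert to GPa: 82941.18 / 1000 = 82.94 GPa

82.94 GPa


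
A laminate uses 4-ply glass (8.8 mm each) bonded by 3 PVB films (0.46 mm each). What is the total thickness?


Total thickness = glass contribution + PVB contribution
  Glass: 4 * 8.8 = 35.2 mm
  PVB: 3 * 0.46 = 1.38 mm
  Total = 35.2 + 1.38 = 36.58 mm

36.58 mm


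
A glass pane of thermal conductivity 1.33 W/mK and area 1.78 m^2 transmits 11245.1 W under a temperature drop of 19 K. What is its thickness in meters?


Fourier's law: t = k * A * dT / Q
  t = 1.33 * 1.78 * 19 / 11245.1
  t = 44.9806 / 11245.1 = 0.004 m

0.004 m


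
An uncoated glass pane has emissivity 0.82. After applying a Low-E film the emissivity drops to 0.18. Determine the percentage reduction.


Percentage reduction = (1 - coated/uncoated) * 100
  Ratio = 0.18 / 0.82 = 0.2195
  Reduction = (1 - 0.2195) * 100 = 78.0%

78.0%


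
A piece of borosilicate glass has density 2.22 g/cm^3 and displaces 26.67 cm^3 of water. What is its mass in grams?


Rearrange rho = m / V:
  m = rho * V
  m = 2.22 * 26.67 = 59.207 g

59.207 g


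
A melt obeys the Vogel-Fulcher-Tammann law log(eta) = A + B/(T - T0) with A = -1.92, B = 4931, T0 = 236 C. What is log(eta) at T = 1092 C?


VFT equation: log(eta) = A + B / (T - T0)
  T - T0 = 1092 - 236 = 856
  B / (T - T0) = 4931 / 856 = 5.761
  log(eta) = -1.92 + 5.761 = 3.841

3.841


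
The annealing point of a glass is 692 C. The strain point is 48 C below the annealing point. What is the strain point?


Strain point = annealing point - difference:
  T_strain = 692 - 48 = 644 C

644 C


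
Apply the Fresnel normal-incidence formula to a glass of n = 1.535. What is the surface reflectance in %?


Fresnel reflectance at normal incidence:
  R = ((n - 1)/(n + 1))^2
  (n - 1)/(n + 1) = (1.535 - 1)/(1.535 + 1) = 0.211045
  R = 0.211045^2 = 0.04454
  R(%) = 0.04454 * 100 = 4.454%

4.454%


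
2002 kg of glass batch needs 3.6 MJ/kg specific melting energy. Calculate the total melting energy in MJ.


Total energy = mass * specific energy
  E = 2002 * 3.6 = 7207.2 MJ

7207.2 MJ


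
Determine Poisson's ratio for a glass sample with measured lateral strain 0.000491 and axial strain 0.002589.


Poisson's ratio: nu = lateral strain / axial strain
  nu = 0.000491 / 0.002589 = 0.1896

0.1896


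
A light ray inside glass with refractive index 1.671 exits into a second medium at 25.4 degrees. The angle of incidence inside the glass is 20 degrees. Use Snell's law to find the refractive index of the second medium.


Apply Snell's law: n1 * sin(theta1) = n2 * sin(theta2)
  n2 = n1 * sin(theta1) / sin(theta2)
  sin(20) = 0.34202
  sin(25.4) = 0.428935
  n2 = 1.671 * 0.34202 / 0.428935 = 1.3324

1.3324


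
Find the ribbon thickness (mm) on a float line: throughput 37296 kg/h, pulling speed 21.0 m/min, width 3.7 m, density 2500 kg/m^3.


Ribbon cross-section from mass balance:
  Volume rate = throughput / density = 37296 / 2500 = 14.9184 m^3/h
  thickness = volume rate / (speed * 60 * width), i.e.
  thickness = throughput / (60 * speed * width * density) * 1000
  thickness = 37296 / (60 * 21.0 * 3.7 * 2500) * 1000 = 3.2 mm

3.2 mm


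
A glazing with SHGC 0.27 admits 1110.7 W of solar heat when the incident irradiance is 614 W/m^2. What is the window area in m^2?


Rearrange Q = Area * SHGC * Irradiance:
  Area = Q / (SHGC * Irradiance)
  Area = 1110.7 / (0.27 * 614) = 6.7 m^2

6.7 m^2


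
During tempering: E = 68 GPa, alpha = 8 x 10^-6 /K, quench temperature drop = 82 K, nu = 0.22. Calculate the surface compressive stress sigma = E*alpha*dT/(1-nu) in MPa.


Tempering stress: sigma = E * alpha * dT / (1 - nu)
  E (MPa) = 68 * 1000 = 68000
  Numerator = 68000 * (8 x 10^-6) * 82 = 44.608
  Denominator = 1 - 0.22 = 0.78
  sigma = 44.608 / 0.78 = 57.2 MPa

57.2 MPa


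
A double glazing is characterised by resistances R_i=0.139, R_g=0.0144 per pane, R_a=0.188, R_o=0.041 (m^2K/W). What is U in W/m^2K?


Total thermal resistance (series):
  R_total = R_in + R_glass + R_air + R_glass + R_out
  R_total = 0.139 + 0.0144 + 0.188 + 0.0144 + 0.041 = 0.3968 m^2K/W
U-value = 1 / R_total = 1 / 0.3968 = 2.52 W/m^2K

2.52 W/m^2K


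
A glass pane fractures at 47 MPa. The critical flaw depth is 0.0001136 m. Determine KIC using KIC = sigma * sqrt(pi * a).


Fracture toughness: KIC = sigma * sqrt(pi * a)
  pi * a = pi * 0.0001136 = 0.000356885
  sqrt(pi * a) = 0.018891
  KIC = 47 * 0.018891 = 0.888 MPa*sqrt(m)

0.888 MPa*sqrt(m)


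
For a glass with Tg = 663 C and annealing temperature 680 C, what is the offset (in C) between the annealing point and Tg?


Offset = T_anneal - Tg:
  offset = 680 - 663 = 17 C

17 C


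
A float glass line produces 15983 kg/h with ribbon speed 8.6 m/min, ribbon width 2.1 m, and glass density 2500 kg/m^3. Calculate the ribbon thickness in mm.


Ribbon cross-section from mass balance:
  Volume rate = throughput / density = 15983 / 2500 = 6.3932 m^3/h
  thickness = volume rate / (speed * 60 * width), i.e.
  thickness = throughput / (60 * speed * width * density) * 1000
  thickness = 15983 / (60 * 8.6 * 2.1 * 2500) * 1000 = 5.9 mm

5.9 mm


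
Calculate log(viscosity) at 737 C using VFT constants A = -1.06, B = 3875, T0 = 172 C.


VFT equation: log(eta) = A + B / (T - T0)
  T - T0 = 737 - 172 = 565
  B / (T - T0) = 3875 / 565 = 6.858
  log(eta) = -1.06 + 6.858 = 5.798

5.798


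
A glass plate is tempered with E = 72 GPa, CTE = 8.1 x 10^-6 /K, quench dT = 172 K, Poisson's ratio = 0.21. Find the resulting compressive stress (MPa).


Tempering stress: sigma = E * alpha * dT / (1 - nu)
  E (MPa) = 72 * 1000 = 72000
  Numerator = 72000 * (8.1 x 10^-6) * 172 = 100.3104
  Denominator = 1 - 0.21 = 0.79
  sigma = 100.3104 / 0.79 = 127.0 MPa

127.0 MPa


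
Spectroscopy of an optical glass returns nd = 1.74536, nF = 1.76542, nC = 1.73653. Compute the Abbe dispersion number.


Abbe number formula: Vd = (nd - 1) / (nF - nC)
  nd - 1 = 1.74536 - 1 = 0.74536
  nF - nC = 1.76542 - 1.73653 = 0.02889
  Vd = 0.74536 / 0.02889 = 25.8

25.8


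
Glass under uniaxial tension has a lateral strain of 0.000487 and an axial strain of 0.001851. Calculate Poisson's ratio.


Poisson's ratio: nu = lateral strain / axial strain
  nu = 0.000487 / 0.001851 = 0.2631

0.2631


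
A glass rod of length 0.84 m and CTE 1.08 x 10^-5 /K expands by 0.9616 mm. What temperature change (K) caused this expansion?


Rearrange dL = alpha * L0 * dT for dT:
  dT = dL / (alpha * L0)
  dL (m) = 0.9616 / 1000 = 0.0009616
  dT = 0.0009616 / ((1.08 x 10^-5) * 0.84) = 106.0 K

106.0 K


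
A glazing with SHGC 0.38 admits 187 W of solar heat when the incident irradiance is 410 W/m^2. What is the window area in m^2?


Rearrange Q = Area * SHGC * Irradiance:
  Area = Q / (SHGC * Irradiance)
  Area = 187 / (0.38 * 410) = 1.2 m^2

1.2 m^2


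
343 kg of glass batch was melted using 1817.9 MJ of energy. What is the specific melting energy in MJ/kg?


Rearrange E = m * s for s:
  s = E / m
  s = 1817.9 / 343 = 5.3 MJ/kg

5.3 MJ/kg


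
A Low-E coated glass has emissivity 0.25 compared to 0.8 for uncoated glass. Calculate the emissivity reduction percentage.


Percentage reduction = (1 - coated/uncoated) * 100
  Ratio = 0.25 / 0.8 = 0.3125
  Reduction = (1 - 0.3125) * 100 = 68.8%

68.8%


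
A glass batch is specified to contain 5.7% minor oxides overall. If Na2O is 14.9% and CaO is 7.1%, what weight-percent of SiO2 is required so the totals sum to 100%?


Known pieces sum to 100%:
  SiO2 = 100 - (others + Na2O + CaO)
  SiO2 = 100 - (5.7 + 14.9 + 7.1) = 72.3%

72.3%


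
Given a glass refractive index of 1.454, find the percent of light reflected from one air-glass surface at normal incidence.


Fresnel reflectance at normal incidence:
  R = ((n - 1)/(n + 1))^2
  (n - 1)/(n + 1) = (1.454 - 1)/(1.454 + 1) = 0.185004
  R = 0.185004^2 = 0.0342265
  R(%) = 0.0342265 * 100 = 3.423%

3.423%


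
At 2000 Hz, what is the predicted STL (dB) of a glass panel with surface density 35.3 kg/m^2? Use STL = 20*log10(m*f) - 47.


Mass law: STL = 20 * log10(m * f) - 47
  m * f = 35.3 * 2000 = 70600
  log10(70600) = 4.8488
  STL = 20 * 4.8488 - 47 = 96.976 - 47 = 50.0 dB

50.0 dB


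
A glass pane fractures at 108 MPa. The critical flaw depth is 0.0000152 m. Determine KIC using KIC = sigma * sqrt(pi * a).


Fracture toughness: KIC = sigma * sqrt(pi * a)
  pi * a = pi * 0.0000152 = 0.000047752
  sqrt(pi * a) = 0.00691
  KIC = 108 * 0.00691 = 0.746 MPa*sqrt(m)

0.746 MPa*sqrt(m)


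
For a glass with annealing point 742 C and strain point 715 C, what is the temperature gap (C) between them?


Gap = T_anneal - T_strain:
  gap = 742 - 715 = 27 C

27 C


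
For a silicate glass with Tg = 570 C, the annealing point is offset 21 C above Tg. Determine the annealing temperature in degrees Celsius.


The annealing temperature is Tg plus the offset:
  T_anneal = 570 + 21 = 591 C

591 C


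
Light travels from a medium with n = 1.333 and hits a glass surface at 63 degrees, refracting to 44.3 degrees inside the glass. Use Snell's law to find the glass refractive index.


Apply Snell's law: n1 * sin(theta1) = n2 * sin(theta2)
  n2 = n1 * sin(theta1) / sin(theta2)
  sin(63) = 0.891007
  sin(44.3) = 0.698415
  n2 = 1.333 * 0.891007 / 0.698415 = 1.7006

1.7006


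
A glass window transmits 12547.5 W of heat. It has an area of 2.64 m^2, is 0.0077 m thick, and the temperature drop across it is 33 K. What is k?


Fourier's law rearranged: k = Q * t / (A * dT)
  Numerator = 12547.5 * 0.0077 = 96.61575
  Denominator = 2.64 * 33 = 87.12
  k = 96.61575 / 87.12 = 1.109 W/mK

1.109 W/mK


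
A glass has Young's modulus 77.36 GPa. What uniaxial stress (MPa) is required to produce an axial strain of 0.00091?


Rearrange E = sigma / epsilon:
  sigma = E * epsilon
  E (MPa) = 77.36 * 1000 = 77360
  sigma = 77360 * 0.00091 = 70.4 MPa

70.4 MPa


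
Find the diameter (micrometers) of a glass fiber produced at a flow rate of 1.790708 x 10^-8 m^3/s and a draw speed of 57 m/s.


Cross-sectional area from continuity:
  A = Q / v = 1.790708 x 10^-8 / 57 = 3.141593 x 10^-10 m^2
Diameter from circular cross-section:
  d = sqrt(4A / pi) * 10^6 (m -> um)
  d = sqrt(4 * 3.141593 x 10^-10 / pi) * 10^6 = 20.0 um

20.0 um


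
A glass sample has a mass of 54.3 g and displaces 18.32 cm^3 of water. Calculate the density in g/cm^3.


Use the definition of density:
  rho = mass / volume
  rho = 54.3 / 18.32 = 2.964 g/cm^3

2.964 g/cm^3


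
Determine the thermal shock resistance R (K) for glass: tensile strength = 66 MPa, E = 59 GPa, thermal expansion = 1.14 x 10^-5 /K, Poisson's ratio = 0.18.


Thermal shock resistance: R = sigma * (1 - nu) / (E * alpha)
  Numerator = 66 * (1 - 0.18) = 54.12
  Denominator = 59 * 1000 * (1.14 x 10^-5) = 0.6726
  R = 54.12 / 0.6726 = 80.5 K

80.5 K


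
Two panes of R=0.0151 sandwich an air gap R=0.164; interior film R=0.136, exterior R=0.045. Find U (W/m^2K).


Total thermal resistance (series):
  R_total = R_in + R_glass + R_air + R_glass + R_out
  R_total = 0.136 + 0.0151 + 0.164 + 0.0151 + 0.045 = 0.3752 m^2K/W
U-value = 1 / R_total = 1 / 0.3752 = 2.665 W/m^2K

2.665 W/m^2K


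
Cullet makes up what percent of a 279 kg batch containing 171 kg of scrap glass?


Cullet ratio = (cullet mass / total batch mass) * 100
  Ratio = 171 / 279 * 100 = 61.29%

61.29%


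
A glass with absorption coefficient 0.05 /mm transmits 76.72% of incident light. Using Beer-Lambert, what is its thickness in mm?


Rearrange T = exp(-alpha * thickness):
  thickness = -ln(T) / alpha
  T = 76.72/100 = 0.7672
  ln(T) = -0.26501
  -ln(T) = 0.26501
  thickness = 0.26501 / 0.05 = 5.3 mm

5.3 mm


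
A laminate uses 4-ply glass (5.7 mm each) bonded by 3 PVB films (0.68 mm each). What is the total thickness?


Total thickness = glass contribution + PVB contribution
  Glass: 4 * 5.7 = 22.8 mm
  PVB: 3 * 0.68 = 2.04 mm
  Total = 22.8 + 2.04 = 24.84 mm

24.84 mm


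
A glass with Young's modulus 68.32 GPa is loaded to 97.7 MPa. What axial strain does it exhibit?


Rearrange E = sigma / epsilon:
  epsilon = sigma / E
  E (MPa) = 68.32 * 1000 = 68320
  epsilon = 97.7 / 68320 = 0.00143

0.00143


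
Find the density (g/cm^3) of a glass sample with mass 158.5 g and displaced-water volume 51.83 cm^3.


Use the definition of density:
  rho = mass / volume
  rho = 158.5 / 51.83 = 3.058 g/cm^3

3.058 g/cm^3


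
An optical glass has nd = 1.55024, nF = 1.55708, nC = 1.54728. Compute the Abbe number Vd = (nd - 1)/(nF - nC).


Abbe number formula: Vd = (nd - 1) / (nF - nC)
  nd - 1 = 1.55024 - 1 = 0.55024
  nF - nC = 1.55708 - 1.54728 = 0.0098
  Vd = 0.55024 / 0.0098 = 56.15

56.15


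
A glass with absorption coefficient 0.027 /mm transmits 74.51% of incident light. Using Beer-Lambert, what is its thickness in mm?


Rearrange T = exp(-alpha * thickness):
  thickness = -ln(T) / alpha
  T = 74.51/100 = 0.7451
  ln(T) = -0.29424
  -ln(T) = 0.29424
  thickness = 0.29424 / 0.027 = 10.9 mm

10.9 mm


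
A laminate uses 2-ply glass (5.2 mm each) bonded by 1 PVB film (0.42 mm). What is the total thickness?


Total thickness = glass contribution + PVB contribution
  Glass: 2 * 5.2 = 10.4 mm
  PVB: 1 * 0.42 = 0.42 mm
  Total = 10.4 + 0.42 = 10.82 mm

10.82 mm


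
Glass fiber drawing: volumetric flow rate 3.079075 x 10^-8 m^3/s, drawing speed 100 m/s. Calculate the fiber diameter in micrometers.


Cross-sectional area from continuity:
  A = Q / v = 3.079075 x 10^-8 / 100 = 3.079075 x 10^-10 m^2
Diameter from circular cross-section:
  d = sqrt(4A / pi) * 10^6 (m -> um)
  d = sqrt(4 * 3.079075 x 10^-10 / pi) * 10^6 = 19.8 um

19.8 um


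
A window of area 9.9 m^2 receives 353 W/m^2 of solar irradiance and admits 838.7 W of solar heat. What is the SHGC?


Rearrange Q = Area * SHGC * Irradiance:
  SHGC = Q / (Area * Irradiance)
  SHGC = 838.7 / (9.9 * 353) = 0.24

0.24


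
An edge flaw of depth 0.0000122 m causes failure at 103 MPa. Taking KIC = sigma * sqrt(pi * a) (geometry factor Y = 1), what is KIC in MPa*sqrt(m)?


Fracture toughness: KIC = sigma * sqrt(pi * a)
  pi * a = pi * 0.0000122 = 0.000038327
  sqrt(pi * a) = 0.006191
  KIC = 103 * 0.006191 = 0.638 MPa*sqrt(m)

0.638 MPa*sqrt(m)


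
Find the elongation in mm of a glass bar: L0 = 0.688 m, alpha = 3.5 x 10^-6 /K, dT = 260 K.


Thermal expansion formula: dL = alpha * L0 * dT
  dL = (3.5 x 10^-6) * 0.688 * 260 = 0.00062608 m
Convert to mm: 0.00062608 * 1000 = 0.6261 mm

0.6261 mm


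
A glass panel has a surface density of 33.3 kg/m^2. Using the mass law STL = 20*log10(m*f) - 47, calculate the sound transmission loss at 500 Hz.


Mass law: STL = 20 * log10(m * f) - 47
  m * f = 33.3 * 500 = 16650
  log10(16650) = 4.22141
  STL = 20 * 4.22141 - 47 = 84.4282 - 47 = 37.4 dB

37.4 dB


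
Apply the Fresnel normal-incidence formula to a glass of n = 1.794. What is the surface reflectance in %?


Fresnel reflectance at normal incidence:
  R = ((n - 1)/(n + 1))^2
  (n - 1)/(n + 1) = (1.794 - 1)/(1.794 + 1) = 0.28418
  R = 0.28418^2 = 0.0807583
  R(%) = 0.0807583 * 100 = 8.076%

8.076%


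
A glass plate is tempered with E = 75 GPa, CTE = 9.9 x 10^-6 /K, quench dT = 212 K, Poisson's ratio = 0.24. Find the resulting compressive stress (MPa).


Tempering stress: sigma = E * alpha * dT / (1 - nu)
  E (MPa) = 75 * 1000 = 75000
  Numerator = 75000 * (9.9 x 10^-6) * 212 = 157.41
  Denominator = 1 - 0.24 = 0.76
  sigma = 157.41 / 0.76 = 207.1 MPa

207.1 MPa


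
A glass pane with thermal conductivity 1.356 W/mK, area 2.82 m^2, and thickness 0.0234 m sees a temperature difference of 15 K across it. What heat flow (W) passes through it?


Fourier's law: Q = k * A * dT / t
  Q = 1.356 * 2.82 * 15 / 0.0234
  Q = 57.3588 / 0.0234 = 2451.2 W

2451.2 W


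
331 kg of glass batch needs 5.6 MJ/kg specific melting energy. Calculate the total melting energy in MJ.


Total energy = mass * specific energy
  E = 331 * 5.6 = 1853.6 MJ

1853.6 MJ


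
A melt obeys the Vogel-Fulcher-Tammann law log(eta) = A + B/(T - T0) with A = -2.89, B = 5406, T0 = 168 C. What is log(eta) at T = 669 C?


VFT equation: log(eta) = A + B / (T - T0)
  T - T0 = 669 - 168 = 501
  B / (T - T0) = 5406 / 501 = 10.79
  log(eta) = -2.89 + 10.79 = 7.9

7.9


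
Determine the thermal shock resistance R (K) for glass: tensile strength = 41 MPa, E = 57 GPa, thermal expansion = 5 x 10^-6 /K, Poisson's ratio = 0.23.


Thermal shock resistance: R = sigma * (1 - nu) / (E * alpha)
  Numerator = 41 * (1 - 0.23) = 31.57
  Denominator = 57 * 1000 * (5 x 10^-6) = 0.285
  R = 31.57 / 0.285 = 110.8 K

110.8 K


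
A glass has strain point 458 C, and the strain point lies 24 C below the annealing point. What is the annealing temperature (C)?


T_anneal = T_strain + gap:
  T_anneal = 458 + 24 = 482 C

482 C


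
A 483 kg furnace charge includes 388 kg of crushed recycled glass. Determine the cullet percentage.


Cullet ratio = (cullet mass / total batch mass) * 100
  Ratio = 388 / 483 * 100 = 80.33%

80.33%


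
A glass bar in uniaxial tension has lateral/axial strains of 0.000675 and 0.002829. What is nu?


Poisson's ratio: nu = lateral strain / axial strain
  nu = 0.000675 / 0.002829 = 0.2386

0.2386


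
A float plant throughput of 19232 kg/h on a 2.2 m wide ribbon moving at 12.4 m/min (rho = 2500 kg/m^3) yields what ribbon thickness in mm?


Ribbon cross-section from mass balance:
  Volume rate = throughput / density = 19232 / 2500 = 7.6928 m^3/h
  thickness = volume rate / (speed * 60 * width), i.e.
  thickness = throughput / (60 * speed * width * density) * 1000
  thickness = 19232 / (60 * 12.4 * 2.2 * 2500) * 1000 = 4.7 mm

4.7 mm


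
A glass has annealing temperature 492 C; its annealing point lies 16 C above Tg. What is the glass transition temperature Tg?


Rearrange T_anneal = Tg + offset for Tg:
  Tg = T_anneal - offset = 492 - 16 = 476 C

476 C


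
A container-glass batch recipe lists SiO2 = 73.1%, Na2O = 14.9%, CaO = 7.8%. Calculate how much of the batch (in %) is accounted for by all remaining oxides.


Sum the three major oxides:
  SiO2 + Na2O + CaO = 73.1 + 14.9 + 7.8 = 95.8%
Subtract from 100%:
  Others = 100 - 95.8 = 4.2%

4.2%


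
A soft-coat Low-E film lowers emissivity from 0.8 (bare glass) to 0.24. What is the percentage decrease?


Percentage reduction = (1 - coated/uncoated) * 100
  Ratio = 0.24 / 0.8 = 0.3
  Reduction = (1 - 0.3) * 100 = 70.0%

70.0%


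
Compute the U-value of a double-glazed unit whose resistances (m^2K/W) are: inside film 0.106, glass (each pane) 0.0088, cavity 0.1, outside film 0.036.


Total thermal resistance (series):
  R_total = R_in + R_glass + R_air + R_glass + R_out
  R_total = 0.106 + 0.0088 + 0.1 + 0.0088 + 0.036 = 0.2596 m^2K/W
U-value = 1 / R_total = 1 / 0.2596 = 3.852 W/m^2K

3.852 W/m^2K


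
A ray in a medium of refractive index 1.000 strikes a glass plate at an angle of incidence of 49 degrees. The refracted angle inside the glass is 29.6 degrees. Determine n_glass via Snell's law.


Apply Snell's law: n1 * sin(theta1) = n2 * sin(theta2)
  n2 = n1 * sin(theta1) / sin(theta2)
  sin(49) = 0.75471
  sin(29.6) = 0.493942
  n2 = 1.000 * 0.75471 / 0.493942 = 1.5279

1.5279


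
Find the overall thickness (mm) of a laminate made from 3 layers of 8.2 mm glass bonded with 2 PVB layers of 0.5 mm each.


Total thickness = glass contribution + PVB contribution
  Glass: 3 * 8.2 = 24.6 mm
  PVB: 2 * 0.5 = 1.0 mm
  Total = 24.6 + 1.0 = 25.6 mm

25.6 mm


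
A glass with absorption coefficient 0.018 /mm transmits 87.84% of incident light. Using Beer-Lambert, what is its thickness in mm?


Rearrange T = exp(-alpha * thickness):
  thickness = -ln(T) / alpha
  T = 87.84/100 = 0.8784
  ln(T) = -0.12965
  -ln(T) = 0.12965
  thickness = 0.12965 / 0.018 = 7.2 mm

7.2 mm


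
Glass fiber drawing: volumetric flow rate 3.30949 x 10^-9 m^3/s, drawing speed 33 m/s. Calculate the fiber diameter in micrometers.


Cross-sectional area from continuity:
  A = Q / v = 3.30949 x 10^-9 / 33 = 1.002876 x 10^-10 m^2
Diameter from circular cross-section:
  d = sqrt(4A / pi) * 10^6 (m -> um)
  d = sqrt(4 * 1.002876 x 10^-10 / pi) * 10^6 = 11.3 um

11.3 um


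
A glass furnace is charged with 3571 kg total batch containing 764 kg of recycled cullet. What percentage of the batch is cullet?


Cullet ratio = (cullet mass / total batch mass) * 100
  Ratio = 764 / 3571 * 100 = 21.39%

21.39%


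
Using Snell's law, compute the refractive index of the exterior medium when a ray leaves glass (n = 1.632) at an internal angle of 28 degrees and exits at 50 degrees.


Apply Snell's law: n1 * sin(theta1) = n2 * sin(theta2)
  n2 = n1 * sin(theta1) / sin(theta2)
  sin(28) = 0.469472
  sin(50) = 0.766044
  n2 = 1.632 * 0.469472 / 0.766044 = 1.0002

1.0002
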